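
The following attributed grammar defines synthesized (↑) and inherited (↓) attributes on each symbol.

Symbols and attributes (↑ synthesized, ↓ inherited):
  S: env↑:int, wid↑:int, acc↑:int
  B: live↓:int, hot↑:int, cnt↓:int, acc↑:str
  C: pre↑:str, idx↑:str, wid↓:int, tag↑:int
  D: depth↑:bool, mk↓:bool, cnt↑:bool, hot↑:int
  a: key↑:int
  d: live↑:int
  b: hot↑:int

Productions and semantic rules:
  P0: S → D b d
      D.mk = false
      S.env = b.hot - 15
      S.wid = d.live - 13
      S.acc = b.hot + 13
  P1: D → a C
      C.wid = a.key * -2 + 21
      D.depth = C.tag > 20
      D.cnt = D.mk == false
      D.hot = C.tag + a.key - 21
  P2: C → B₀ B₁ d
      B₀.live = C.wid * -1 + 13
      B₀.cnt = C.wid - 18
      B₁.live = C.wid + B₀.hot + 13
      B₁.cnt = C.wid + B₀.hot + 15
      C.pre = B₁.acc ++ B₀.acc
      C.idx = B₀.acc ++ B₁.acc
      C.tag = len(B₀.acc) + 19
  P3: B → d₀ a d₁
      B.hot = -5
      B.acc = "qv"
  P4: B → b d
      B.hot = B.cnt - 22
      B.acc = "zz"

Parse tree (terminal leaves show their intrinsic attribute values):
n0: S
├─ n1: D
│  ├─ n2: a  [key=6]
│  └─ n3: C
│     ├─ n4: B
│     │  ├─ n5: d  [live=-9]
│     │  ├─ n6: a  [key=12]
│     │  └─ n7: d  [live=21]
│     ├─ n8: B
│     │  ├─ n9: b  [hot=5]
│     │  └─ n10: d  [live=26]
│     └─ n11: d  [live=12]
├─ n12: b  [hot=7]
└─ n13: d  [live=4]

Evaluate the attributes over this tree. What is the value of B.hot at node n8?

-3

1. n1.mk = false  [false]
2. n2.key = 6  [terminal]
3. n3.wid = 9  [a.key * -2 + 21]
4. n4.live = 4  [C.wid * -1 + 13]
5. n4.cnt = -9  [C.wid - 18]
6. n5.live = -9  [terminal]
7. n6.key = 12  [terminal]
8. n7.live = 21  [terminal]
9. n4.hot = -5  [-5]
10. n4.acc = "qv"  ["qv"]
11. n8.live = 17  [C.wid + B₀.hot + 13]
12. n8.cnt = 19  [C.wid + B₀.hot + 15]
13. n9.hot = 5  [terminal]
14. n10.live = 26  [terminal]
15. n8.hot = -3  [B.cnt - 22]
16. n8.acc = "zz"  ["zz"]
17. n11.live = 12  [terminal]
18. n3.pre = "zzqv"  [B₁.acc ++ B₀.acc]
19. n3.idx = "qvzz"  [B₀.acc ++ B₁.acc]
20. n3.tag = 21  [len(B₀.acc) + 19]
21. n1.depth = true  [C.tag > 20]
22. n1.cnt = true  [D.mk == false]
23. n1.hot = 6  [C.tag + a.key - 21]
24. n12.hot = 7  [terminal]
25. n13.live = 4  [terminal]
26. n0.env = -8  [b.hot - 15]
27. n0.wid = -9  [d.live - 13]
28. n0.acc = 20  [b.hot + 13]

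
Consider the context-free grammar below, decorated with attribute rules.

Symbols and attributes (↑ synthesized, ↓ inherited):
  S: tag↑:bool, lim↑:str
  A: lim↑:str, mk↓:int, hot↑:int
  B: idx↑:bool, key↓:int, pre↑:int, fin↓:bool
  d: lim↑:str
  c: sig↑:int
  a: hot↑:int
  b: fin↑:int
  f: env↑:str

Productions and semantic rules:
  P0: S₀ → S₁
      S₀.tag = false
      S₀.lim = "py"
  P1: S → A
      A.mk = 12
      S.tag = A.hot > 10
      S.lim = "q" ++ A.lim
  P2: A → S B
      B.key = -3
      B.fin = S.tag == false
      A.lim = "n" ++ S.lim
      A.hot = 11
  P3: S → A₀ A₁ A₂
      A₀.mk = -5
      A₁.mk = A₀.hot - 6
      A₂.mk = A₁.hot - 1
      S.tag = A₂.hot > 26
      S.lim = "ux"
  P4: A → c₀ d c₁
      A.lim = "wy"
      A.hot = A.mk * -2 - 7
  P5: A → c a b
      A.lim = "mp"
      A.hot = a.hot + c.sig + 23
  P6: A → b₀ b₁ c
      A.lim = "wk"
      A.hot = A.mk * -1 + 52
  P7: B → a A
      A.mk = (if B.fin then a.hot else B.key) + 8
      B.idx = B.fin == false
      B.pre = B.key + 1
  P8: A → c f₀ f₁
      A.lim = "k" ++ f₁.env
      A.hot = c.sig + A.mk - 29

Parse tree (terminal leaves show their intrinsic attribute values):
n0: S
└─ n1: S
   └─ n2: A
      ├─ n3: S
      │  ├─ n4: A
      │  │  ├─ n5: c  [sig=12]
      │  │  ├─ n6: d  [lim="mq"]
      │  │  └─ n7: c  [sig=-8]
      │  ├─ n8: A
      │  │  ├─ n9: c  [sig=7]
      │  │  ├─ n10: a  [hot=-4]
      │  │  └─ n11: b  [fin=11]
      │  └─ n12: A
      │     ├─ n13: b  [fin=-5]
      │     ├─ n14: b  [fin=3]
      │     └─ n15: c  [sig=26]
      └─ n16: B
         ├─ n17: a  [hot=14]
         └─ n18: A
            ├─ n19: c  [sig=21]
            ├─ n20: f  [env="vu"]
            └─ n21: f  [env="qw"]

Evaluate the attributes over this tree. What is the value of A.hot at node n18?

1. n2.mk = 12  [12]
2. n4.mk = -5  [-5]
3. n5.sig = 12  [terminal]
4. n6.lim = "mq"  [terminal]
5. n7.sig = -8  [terminal]
6. n4.lim = "wy"  ["wy"]
7. n4.hot = 3  [A.mk * -2 - 7]
8. n8.mk = -3  [A₀.hot - 6]
9. n9.sig = 7  [terminal]
10. n10.hot = -4  [terminal]
11. n11.fin = 11  [terminal]
12. n8.lim = "mp"  ["mp"]
13. n8.hot = 26  [a.hot + c.sig + 23]
14. n12.mk = 25  [A₁.hot - 1]
15. n13.fin = -5  [terminal]
16. n14.fin = 3  [terminal]
17. n15.sig = 26  [terminal]
18. n12.lim = "wk"  ["wk"]
19. n12.hot = 27  [A.mk * -1 + 52]
20. n3.tag = true  [A₂.hot > 26]
21. n3.lim = "ux"  ["ux"]
22. n16.key = -3  [-3]
23. n16.fin = false  [S.tag == false]
24. n17.hot = 14  [terminal]
25. n18.mk = 5  [(if B.fin then a.hot else B.key) + 8]
26. n19.sig = 21  [terminal]
27. n20.env = "vu"  [terminal]
28. n21.env = "qw"  [terminal]
29. n18.lim = "kqw"  ["k" ++ f₁.env]
30. n18.hot = -3  [c.sig + A.mk - 29]
31. n16.idx = true  [B.fin == false]
32. n16.pre = -2  [B.key + 1]
33. n2.lim = "nux"  ["n" ++ S.lim]
34. n2.hot = 11  [11]
35. n1.tag = true  [A.hot > 10]
36. n1.lim = "qnux"  ["q" ++ A.lim]
37. n0.tag = false  [false]
38. n0.lim = "py"  ["py"]

-3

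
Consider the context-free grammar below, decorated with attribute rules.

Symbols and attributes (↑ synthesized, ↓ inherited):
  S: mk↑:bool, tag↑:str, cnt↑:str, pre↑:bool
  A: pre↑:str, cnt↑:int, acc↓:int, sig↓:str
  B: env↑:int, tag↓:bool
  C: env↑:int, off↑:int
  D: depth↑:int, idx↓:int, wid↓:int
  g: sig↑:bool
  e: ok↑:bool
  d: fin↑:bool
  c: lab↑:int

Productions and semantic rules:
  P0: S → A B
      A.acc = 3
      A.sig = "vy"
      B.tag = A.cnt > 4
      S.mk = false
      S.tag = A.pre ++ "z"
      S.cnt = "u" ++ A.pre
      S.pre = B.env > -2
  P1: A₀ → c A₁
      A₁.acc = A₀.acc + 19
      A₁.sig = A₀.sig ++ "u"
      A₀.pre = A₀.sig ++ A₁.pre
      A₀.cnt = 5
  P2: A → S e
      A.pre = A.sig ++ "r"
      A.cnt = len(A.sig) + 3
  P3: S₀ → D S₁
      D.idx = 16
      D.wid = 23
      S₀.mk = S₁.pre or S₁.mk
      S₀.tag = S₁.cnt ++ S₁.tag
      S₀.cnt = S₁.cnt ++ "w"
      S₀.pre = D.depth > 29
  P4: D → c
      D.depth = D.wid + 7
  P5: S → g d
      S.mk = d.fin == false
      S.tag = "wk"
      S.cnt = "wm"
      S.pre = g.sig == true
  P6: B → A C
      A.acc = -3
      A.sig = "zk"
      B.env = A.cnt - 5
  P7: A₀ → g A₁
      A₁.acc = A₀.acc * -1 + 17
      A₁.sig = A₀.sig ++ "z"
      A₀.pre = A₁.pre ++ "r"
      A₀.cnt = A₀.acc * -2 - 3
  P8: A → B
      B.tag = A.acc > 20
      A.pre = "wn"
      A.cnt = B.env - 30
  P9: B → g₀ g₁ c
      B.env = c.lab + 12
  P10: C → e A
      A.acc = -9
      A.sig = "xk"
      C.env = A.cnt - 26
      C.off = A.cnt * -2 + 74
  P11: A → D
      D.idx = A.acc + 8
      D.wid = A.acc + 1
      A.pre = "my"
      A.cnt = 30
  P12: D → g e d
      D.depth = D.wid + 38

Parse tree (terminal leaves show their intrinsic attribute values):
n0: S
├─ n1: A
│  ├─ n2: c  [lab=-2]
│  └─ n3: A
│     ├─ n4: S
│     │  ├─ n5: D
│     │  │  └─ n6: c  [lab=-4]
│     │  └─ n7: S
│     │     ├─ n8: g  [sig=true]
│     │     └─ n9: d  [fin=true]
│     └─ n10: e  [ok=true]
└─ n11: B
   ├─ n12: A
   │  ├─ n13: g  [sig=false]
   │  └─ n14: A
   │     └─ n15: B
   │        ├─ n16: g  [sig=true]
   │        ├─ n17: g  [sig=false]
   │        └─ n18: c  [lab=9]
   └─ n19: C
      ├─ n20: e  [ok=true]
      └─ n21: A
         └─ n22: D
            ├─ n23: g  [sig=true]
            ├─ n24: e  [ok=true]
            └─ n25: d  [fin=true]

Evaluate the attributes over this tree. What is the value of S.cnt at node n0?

1. n1.acc = 3  [3]
2. n1.sig = "vy"  ["vy"]
3. n2.lab = -2  [terminal]
4. n3.acc = 22  [A₀.acc + 19]
5. n3.sig = "vyu"  [A₀.sig ++ "u"]
6. n5.idx = 16  [16]
7. n5.wid = 23  [23]
8. n6.lab = -4  [terminal]
9. n5.depth = 30  [D.wid + 7]
10. n8.sig = true  [terminal]
11. n9.fin = true  [terminal]
12. n7.mk = false  [d.fin == false]
13. n7.tag = "wk"  ["wk"]
14. n7.cnt = "wm"  ["wm"]
15. n7.pre = true  [g.sig == true]
16. n4.mk = true  [S₁.pre or S₁.mk]
17. n4.tag = "wmwk"  [S₁.cnt ++ S₁.tag]
18. n4.cnt = "wmw"  [S₁.cnt ++ "w"]
19. n4.pre = true  [D.depth > 29]
20. n10.ok = true  [terminal]
21. n3.pre = "vyur"  [A.sig ++ "r"]
22. n3.cnt = 6  [len(A.sig) + 3]
23. n1.pre = "vyvyur"  [A₀.sig ++ A₁.pre]
24. n1.cnt = 5  [5]
25. n11.tag = true  [A.cnt > 4]
26. n12.acc = -3  [-3]
27. n12.sig = "zk"  ["zk"]
28. n13.sig = false  [terminal]
29. n14.acc = 20  [A₀.acc * -1 + 17]
30. n14.sig = "zkz"  [A₀.sig ++ "z"]
31. n15.tag = false  [A.acc > 20]
32. n16.sig = true  [terminal]
33. n17.sig = false  [terminal]
34. n18.lab = 9  [terminal]
35. n15.env = 21  [c.lab + 12]
36. n14.pre = "wn"  ["wn"]
37. n14.cnt = -9  [B.env - 30]
38. n12.pre = "wnr"  [A₁.pre ++ "r"]
39. n12.cnt = 3  [A₀.acc * -2 - 3]
40. n20.ok = true  [terminal]
41. n21.acc = -9  [-9]
42. n21.sig = "xk"  ["xk"]
43. n22.idx = -1  [A.acc + 8]
44. n22.wid = -8  [A.acc + 1]
45. n23.sig = true  [terminal]
46. n24.ok = true  [terminal]
47. n25.fin = true  [terminal]
48. n22.depth = 30  [D.wid + 38]
49. n21.pre = "my"  ["my"]
50. n21.cnt = 30  [30]
51. n19.env = 4  [A.cnt - 26]
52. n19.off = 14  [A.cnt * -2 + 74]
53. n11.env = -2  [A.cnt - 5]
54. n0.mk = false  [false]
55. n0.tag = "vyvyurz"  [A.pre ++ "z"]
56. n0.cnt = "uvyvyur"  ["u" ++ A.pre]
57. n0.pre = false  [B.env > -2]

"uvyvyur"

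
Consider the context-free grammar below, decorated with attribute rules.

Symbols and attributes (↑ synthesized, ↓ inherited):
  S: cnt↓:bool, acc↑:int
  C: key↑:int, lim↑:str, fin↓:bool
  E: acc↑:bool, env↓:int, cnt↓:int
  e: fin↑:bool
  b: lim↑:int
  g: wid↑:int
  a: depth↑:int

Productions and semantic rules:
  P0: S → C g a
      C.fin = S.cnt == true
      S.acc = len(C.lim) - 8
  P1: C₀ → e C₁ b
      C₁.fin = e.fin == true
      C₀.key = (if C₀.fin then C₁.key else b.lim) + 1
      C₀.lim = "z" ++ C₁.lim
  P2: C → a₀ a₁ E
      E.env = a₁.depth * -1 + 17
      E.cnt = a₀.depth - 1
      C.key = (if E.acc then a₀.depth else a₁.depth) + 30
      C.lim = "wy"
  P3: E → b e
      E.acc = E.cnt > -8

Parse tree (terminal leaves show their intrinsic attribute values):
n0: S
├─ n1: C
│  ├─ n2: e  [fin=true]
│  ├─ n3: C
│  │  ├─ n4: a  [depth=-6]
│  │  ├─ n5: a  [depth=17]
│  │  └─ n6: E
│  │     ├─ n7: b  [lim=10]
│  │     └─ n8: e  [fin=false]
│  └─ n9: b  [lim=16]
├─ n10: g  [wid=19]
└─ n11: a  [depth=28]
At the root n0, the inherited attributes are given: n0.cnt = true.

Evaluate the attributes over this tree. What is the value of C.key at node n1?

1. n0.cnt = true  [given at root]
2. n1.fin = true  [S.cnt == true]
3. n2.fin = true  [terminal]
4. n3.fin = true  [e.fin == true]
5. n4.depth = -6  [terminal]
6. n5.depth = 17  [terminal]
7. n6.env = 0  [a₁.depth * -1 + 17]
8. n6.cnt = -7  [a₀.depth - 1]
9. n7.lim = 10  [terminal]
10. n8.fin = false  [terminal]
11. n6.acc = true  [E.cnt > -8]
12. n3.key = 24  [(if E.acc then a₀.depth else a₁.depth) + 30]
13. n3.lim = "wy"  ["wy"]
14. n9.lim = 16  [terminal]
15. n1.key = 25  [(if C₀.fin then C₁.key else b.lim) + 1]
16. n1.lim = "zwy"  ["z" ++ C₁.lim]
17. n10.wid = 19  [terminal]
18. n11.depth = 28  [terminal]
19. n0.acc = -5  [len(C.lim) - 8]

25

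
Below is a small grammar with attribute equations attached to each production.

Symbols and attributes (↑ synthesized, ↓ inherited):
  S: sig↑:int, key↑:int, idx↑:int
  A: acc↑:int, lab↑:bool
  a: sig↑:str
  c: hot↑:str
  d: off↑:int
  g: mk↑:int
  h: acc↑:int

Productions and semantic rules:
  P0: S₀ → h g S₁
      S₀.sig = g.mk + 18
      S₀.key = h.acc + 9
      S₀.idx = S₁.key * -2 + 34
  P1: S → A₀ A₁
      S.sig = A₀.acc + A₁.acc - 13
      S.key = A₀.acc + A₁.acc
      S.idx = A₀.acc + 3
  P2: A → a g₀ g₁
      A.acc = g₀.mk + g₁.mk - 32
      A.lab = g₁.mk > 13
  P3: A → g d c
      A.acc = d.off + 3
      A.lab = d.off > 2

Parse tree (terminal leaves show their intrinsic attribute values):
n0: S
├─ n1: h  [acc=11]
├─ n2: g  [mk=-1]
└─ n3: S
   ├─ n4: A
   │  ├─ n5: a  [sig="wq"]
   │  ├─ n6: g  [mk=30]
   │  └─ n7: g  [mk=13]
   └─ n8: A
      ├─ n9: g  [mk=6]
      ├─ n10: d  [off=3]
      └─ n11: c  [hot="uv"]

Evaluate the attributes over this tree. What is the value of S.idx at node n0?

1. n1.acc = 11  [terminal]
2. n2.mk = -1  [terminal]
3. n5.sig = "wq"  [terminal]
4. n6.mk = 30  [terminal]
5. n7.mk = 13  [terminal]
6. n4.acc = 11  [g₀.mk + g₁.mk - 32]
7. n4.lab = false  [g₁.mk > 13]
8. n9.mk = 6  [terminal]
9. n10.off = 3  [terminal]
10. n11.hot = "uv"  [terminal]
11. n8.acc = 6  [d.off + 3]
12. n8.lab = true  [d.off > 2]
13. n3.sig = 4  [A₀.acc + A₁.acc - 13]
14. n3.key = 17  [A₀.acc + A₁.acc]
15. n3.idx = 14  [A₀.acc + 3]
16. n0.sig = 17  [g.mk + 18]
17. n0.key = 20  [h.acc + 9]
18. n0.idx = 0  [S₁.key * -2 + 34]

0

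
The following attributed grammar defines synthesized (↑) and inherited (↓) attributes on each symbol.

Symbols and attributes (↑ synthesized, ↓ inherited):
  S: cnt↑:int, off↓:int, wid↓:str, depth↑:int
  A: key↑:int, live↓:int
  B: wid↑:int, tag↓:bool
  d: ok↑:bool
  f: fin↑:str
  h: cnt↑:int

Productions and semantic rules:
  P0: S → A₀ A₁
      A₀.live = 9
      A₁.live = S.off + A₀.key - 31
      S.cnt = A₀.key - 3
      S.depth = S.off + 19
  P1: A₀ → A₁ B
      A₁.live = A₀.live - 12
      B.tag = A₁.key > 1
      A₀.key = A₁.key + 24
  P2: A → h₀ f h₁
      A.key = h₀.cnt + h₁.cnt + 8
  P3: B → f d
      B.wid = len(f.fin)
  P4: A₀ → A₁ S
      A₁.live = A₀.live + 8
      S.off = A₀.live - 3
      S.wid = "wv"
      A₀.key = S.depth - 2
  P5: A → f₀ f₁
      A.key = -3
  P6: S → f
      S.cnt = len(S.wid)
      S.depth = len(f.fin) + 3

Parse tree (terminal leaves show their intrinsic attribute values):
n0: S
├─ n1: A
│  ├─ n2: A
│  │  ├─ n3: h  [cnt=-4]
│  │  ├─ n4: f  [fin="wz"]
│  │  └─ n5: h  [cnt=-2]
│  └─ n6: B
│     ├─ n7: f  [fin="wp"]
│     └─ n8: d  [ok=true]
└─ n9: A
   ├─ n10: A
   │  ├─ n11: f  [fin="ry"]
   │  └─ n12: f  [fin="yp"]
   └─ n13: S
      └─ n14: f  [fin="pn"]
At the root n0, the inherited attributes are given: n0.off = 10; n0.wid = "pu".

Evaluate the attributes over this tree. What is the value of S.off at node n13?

2

1. n0.off = 10  [given at root]
2. n0.wid = "pu"  [given at root]
3. n1.live = 9  [9]
4. n2.live = -3  [A₀.live - 12]
5. n3.cnt = -4  [terminal]
6. n4.fin = "wz"  [terminal]
7. n5.cnt = -2  [terminal]
8. n2.key = 2  [h₀.cnt + h₁.cnt + 8]
9. n6.tag = true  [A₁.key > 1]
10. n7.fin = "wp"  [terminal]
11. n8.ok = true  [terminal]
12. n6.wid = 2  [len(f.fin)]
13. n1.key = 26  [A₁.key + 24]
14. n9.live = 5  [S.off + A₀.key - 31]
15. n10.live = 13  [A₀.live + 8]
16. n11.fin = "ry"  [terminal]
17. n12.fin = "yp"  [terminal]
18. n10.key = -3  [-3]
19. n13.off = 2  [A₀.live - 3]
20. n13.wid = "wv"  ["wv"]
21. n14.fin = "pn"  [terminal]
22. n13.cnt = 2  [len(S.wid)]
23. n13.depth = 5  [len(f.fin) + 3]
24. n9.key = 3  [S.depth - 2]
25. n0.cnt = 23  [A₀.key - 3]
26. n0.depth = 29  [S.off + 19]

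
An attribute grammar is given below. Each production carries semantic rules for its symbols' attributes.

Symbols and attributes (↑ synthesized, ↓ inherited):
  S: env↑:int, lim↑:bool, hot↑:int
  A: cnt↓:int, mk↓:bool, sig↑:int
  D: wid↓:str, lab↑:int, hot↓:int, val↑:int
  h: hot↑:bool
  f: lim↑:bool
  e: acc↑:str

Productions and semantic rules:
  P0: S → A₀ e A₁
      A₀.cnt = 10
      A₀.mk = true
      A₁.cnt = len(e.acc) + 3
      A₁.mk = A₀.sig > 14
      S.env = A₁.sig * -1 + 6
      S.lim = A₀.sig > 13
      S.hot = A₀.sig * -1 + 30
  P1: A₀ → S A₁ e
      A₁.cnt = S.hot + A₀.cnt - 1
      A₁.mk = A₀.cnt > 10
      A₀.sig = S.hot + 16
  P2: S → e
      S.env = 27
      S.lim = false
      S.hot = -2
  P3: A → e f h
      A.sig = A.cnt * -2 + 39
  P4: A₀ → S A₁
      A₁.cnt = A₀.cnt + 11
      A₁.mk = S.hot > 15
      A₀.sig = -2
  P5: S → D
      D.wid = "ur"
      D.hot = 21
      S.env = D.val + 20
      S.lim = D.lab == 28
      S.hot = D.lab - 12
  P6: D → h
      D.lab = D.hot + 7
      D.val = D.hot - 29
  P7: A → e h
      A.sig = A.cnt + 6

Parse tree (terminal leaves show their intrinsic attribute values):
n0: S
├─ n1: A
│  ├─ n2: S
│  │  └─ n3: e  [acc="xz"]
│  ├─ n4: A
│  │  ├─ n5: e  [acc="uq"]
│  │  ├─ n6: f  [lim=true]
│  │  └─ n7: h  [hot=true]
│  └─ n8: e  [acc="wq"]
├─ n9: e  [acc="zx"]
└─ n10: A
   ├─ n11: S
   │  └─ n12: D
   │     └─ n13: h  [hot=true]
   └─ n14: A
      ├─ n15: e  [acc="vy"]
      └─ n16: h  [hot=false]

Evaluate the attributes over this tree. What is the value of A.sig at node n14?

1. n1.cnt = 10  [10]
2. n1.mk = true  [true]
3. n3.acc = "xz"  [terminal]
4. n2.env = 27  [27]
5. n2.lim = false  [false]
6. n2.hot = -2  [-2]
7. n4.cnt = 7  [S.hot + A₀.cnt - 1]
8. n4.mk = false  [A₀.cnt > 10]
9. n5.acc = "uq"  [terminal]
10. n6.lim = true  [terminal]
11. n7.hot = true  [terminal]
12. n4.sig = 25  [A.cnt * -2 + 39]
13. n8.acc = "wq"  [terminal]
14. n1.sig = 14  [S.hot + 16]
15. n9.acc = "zx"  [terminal]
16. n10.cnt = 5  [len(e.acc) + 3]
17. n10.mk = false  [A₀.sig > 14]
18. n12.wid = "ur"  ["ur"]
19. n12.hot = 21  [21]
20. n13.hot = true  [terminal]
21. n12.lab = 28  [D.hot + 7]
22. n12.val = -8  [D.hot - 29]
23. n11.env = 12  [D.val + 20]
24. n11.lim = true  [D.lab == 28]
25. n11.hot = 16  [D.lab - 12]
26. n14.cnt = 16  [A₀.cnt + 11]
27. n14.mk = true  [S.hot > 15]
28. n15.acc = "vy"  [terminal]
29. n16.hot = false  [terminal]
30. n14.sig = 22  [A.cnt + 6]
31. n10.sig = -2  [-2]
32. n0.env = 8  [A₁.sig * -1 + 6]
33. n0.lim = true  [A₀.sig > 13]
34. n0.hot = 16  [A₀.sig * -1 + 30]

22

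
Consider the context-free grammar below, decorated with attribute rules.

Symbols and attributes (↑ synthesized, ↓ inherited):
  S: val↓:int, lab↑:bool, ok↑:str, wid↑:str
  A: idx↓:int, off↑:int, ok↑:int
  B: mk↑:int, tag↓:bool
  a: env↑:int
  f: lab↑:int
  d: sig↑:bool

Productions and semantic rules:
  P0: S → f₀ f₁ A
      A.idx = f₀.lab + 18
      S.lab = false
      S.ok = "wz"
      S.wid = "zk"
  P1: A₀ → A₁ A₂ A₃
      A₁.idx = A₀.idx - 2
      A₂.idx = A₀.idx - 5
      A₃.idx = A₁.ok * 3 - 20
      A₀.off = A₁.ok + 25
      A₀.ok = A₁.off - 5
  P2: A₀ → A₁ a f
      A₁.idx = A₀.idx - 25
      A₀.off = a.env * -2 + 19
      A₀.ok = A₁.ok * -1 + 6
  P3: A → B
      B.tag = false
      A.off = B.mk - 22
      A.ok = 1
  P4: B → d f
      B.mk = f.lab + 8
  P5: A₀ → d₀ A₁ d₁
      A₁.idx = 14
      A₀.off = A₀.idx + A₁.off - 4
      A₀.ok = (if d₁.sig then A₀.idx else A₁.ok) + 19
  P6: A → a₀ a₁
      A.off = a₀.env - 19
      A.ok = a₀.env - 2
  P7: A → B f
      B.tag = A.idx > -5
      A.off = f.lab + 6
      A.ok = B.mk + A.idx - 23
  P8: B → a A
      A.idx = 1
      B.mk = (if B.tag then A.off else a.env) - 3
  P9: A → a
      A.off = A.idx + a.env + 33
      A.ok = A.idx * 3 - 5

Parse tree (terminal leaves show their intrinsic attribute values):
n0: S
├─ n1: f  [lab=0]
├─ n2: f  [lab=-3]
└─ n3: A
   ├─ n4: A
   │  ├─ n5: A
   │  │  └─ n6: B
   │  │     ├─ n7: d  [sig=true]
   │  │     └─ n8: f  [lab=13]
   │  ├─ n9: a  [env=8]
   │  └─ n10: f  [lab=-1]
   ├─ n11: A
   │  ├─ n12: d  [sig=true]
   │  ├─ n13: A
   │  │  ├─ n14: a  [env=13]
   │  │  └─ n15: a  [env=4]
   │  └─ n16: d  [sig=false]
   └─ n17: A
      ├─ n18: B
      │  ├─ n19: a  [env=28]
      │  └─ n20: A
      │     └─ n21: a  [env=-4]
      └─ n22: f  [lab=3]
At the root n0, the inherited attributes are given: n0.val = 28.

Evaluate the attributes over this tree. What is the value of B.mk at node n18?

25

1. n0.val = 28  [given at root]
2. n1.lab = 0  [terminal]
3. n2.lab = -3  [terminal]
4. n3.idx = 18  [f₀.lab + 18]
5. n4.idx = 16  [A₀.idx - 2]
6. n5.idx = -9  [A₀.idx - 25]
7. n6.tag = false  [false]
8. n7.sig = true  [terminal]
9. n8.lab = 13  [terminal]
10. n6.mk = 21  [f.lab + 8]
11. n5.off = -1  [B.mk - 22]
12. n5.ok = 1  [1]
13. n9.env = 8  [terminal]
14. n10.lab = -1  [terminal]
15. n4.off = 3  [a.env * -2 + 19]
16. n4.ok = 5  [A₁.ok * -1 + 6]
17. n11.idx = 13  [A₀.idx - 5]
18. n12.sig = true  [terminal]
19. n13.idx = 14  [14]
20. n14.env = 13  [terminal]
21. n15.env = 4  [terminal]
22. n13.off = -6  [a₀.env - 19]
23. n13.ok = 11  [a₀.env - 2]
24. n16.sig = false  [terminal]
25. n11.off = 3  [A₀.idx + A₁.off - 4]
26. n11.ok = 30  [(if d₁.sig then A₀.idx else A₁.ok) + 19]
27. n17.idx = -5  [A₁.ok * 3 - 20]
28. n18.tag = false  [A.idx > -5]
29. n19.env = 28  [terminal]
30. n20.idx = 1  [1]
31. n21.env = -4  [terminal]
32. n20.off = 30  [A.idx + a.env + 33]
33. n20.ok = -2  [A.idx * 3 - 5]
34. n18.mk = 25  [(if B.tag then A.off else a.env) - 3]
35. n22.lab = 3  [terminal]
36. n17.off = 9  [f.lab + 6]
37. n17.ok = -3  [B.mk + A.idx - 23]
38. n3.off = 30  [A₁.ok + 25]
39. n3.ok = -2  [A₁.off - 5]
40. n0.lab = false  [false]
41. n0.ok = "wz"  ["wz"]
42. n0.wid = "zk"  ["zk"]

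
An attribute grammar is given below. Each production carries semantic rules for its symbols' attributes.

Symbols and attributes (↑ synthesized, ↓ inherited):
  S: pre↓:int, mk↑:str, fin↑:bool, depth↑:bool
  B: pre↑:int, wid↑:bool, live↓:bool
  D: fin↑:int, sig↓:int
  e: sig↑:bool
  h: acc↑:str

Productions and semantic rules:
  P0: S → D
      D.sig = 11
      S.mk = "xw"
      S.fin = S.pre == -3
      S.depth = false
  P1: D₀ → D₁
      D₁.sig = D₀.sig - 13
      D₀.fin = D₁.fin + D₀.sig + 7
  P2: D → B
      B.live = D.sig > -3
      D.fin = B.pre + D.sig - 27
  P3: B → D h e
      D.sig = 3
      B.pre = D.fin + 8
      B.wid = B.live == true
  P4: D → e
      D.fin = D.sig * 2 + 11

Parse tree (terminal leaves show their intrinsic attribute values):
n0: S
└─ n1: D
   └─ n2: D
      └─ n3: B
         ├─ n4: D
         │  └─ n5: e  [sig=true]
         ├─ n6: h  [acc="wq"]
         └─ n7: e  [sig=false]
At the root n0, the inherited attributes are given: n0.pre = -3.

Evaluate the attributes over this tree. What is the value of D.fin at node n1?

14

1. n0.pre = -3  [given at root]
2. n1.sig = 11  [11]
3. n2.sig = -2  [D₀.sig - 13]
4. n3.live = true  [D.sig > -3]
5. n4.sig = 3  [3]
6. n5.sig = true  [terminal]
7. n4.fin = 17  [D.sig * 2 + 11]
8. n6.acc = "wq"  [terminal]
9. n7.sig = false  [terminal]
10. n3.pre = 25  [D.fin + 8]
11. n3.wid = true  [B.live == true]
12. n2.fin = -4  [B.pre + D.sig - 27]
13. n1.fin = 14  [D₁.fin + D₀.sig + 7]
14. n0.mk = "xw"  ["xw"]
15. n0.fin = true  [S.pre == -3]
16. n0.depth = false  [false]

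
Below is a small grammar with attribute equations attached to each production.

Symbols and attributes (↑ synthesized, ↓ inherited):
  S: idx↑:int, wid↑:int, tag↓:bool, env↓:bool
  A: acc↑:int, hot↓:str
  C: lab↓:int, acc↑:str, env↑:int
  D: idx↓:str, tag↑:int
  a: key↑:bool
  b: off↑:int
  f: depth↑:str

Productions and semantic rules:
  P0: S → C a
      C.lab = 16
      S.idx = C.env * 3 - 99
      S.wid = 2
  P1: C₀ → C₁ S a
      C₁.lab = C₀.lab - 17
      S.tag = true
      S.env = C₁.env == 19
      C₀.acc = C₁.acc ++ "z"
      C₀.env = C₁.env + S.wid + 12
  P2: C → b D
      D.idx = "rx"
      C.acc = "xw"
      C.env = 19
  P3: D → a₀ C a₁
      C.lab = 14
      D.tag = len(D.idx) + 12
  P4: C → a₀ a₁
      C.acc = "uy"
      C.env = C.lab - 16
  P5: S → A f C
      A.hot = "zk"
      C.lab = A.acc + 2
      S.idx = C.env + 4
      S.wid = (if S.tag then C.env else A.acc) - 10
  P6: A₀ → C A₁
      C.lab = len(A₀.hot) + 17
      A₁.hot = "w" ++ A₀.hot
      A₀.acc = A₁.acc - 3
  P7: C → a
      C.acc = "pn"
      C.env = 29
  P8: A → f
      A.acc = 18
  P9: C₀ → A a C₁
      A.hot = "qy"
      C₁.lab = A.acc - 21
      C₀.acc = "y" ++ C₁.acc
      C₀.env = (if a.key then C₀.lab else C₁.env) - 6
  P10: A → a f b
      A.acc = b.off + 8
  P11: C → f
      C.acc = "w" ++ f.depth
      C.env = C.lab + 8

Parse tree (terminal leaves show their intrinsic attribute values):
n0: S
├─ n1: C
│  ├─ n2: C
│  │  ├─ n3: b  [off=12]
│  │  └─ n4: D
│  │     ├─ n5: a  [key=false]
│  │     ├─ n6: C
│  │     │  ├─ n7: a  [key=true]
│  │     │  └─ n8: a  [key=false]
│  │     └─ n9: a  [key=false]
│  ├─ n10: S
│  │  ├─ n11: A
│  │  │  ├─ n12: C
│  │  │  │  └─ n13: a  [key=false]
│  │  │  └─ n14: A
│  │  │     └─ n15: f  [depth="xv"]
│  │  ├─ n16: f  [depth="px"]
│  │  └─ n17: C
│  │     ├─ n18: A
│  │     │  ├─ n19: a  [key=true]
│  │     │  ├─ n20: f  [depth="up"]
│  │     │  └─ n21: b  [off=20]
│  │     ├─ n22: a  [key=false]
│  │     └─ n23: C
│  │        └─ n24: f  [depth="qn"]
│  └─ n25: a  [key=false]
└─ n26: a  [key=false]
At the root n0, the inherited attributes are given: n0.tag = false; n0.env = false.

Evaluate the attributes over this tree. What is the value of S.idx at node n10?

13

1. n0.tag = false  [given at root]
2. n0.env = false  [given at root]
3. n1.lab = 16  [16]
4. n2.lab = -1  [C₀.lab - 17]
5. n3.off = 12  [terminal]
6. n4.idx = "rx"  ["rx"]
7. n5.key = false  [terminal]
8. n6.lab = 14  [14]
9. n7.key = true  [terminal]
10. n8.key = false  [terminal]
11. n6.acc = "uy"  ["uy"]
12. n6.env = -2  [C.lab - 16]
13. n9.key = false  [terminal]
14. n4.tag = 14  [len(D.idx) + 12]
15. n2.acc = "xw"  ["xw"]
16. n2.env = 19  [19]
17. n10.tag = true  [true]
18. n10.env = true  [C₁.env == 19]
19. n11.hot = "zk"  ["zk"]
20. n12.lab = 19  [len(A₀.hot) + 17]
21. n13.key = false  [terminal]
22. n12.acc = "pn"  ["pn"]
23. n12.env = 29  [29]
24. n14.hot = "wzk"  ["w" ++ A₀.hot]
25. n15.depth = "xv"  [terminal]
26. n14.acc = 18  [18]
27. n11.acc = 15  [A₁.acc - 3]
28. n16.depth = "px"  [terminal]
29. n17.lab = 17  [A.acc + 2]
30. n18.hot = "qy"  ["qy"]
31. n19.key = true  [terminal]
32. n20.depth = "up"  [terminal]
33. n21.off = 20  [terminal]
34. n18.acc = 28  [b.off + 8]
35. n22.key = false  [terminal]
36. n23.lab = 7  [A.acc - 21]
37. n24.depth = "qn"  [terminal]
38. n23.acc = "wqn"  ["w" ++ f.depth]
39. n23.env = 15  [C.lab + 8]
40. n17.acc = "ywqn"  ["y" ++ C₁.acc]
41. n17.env = 9  [(if a.key then C₀.lab else C₁.env) - 6]
42. n10.idx = 13  [C.env + 4]
43. n10.wid = -1  [(if S.tag then C.env else A.acc) - 10]
44. n25.key = false  [terminal]
45. n1.acc = "xwz"  [C₁.acc ++ "z"]
46. n1.env = 30  [C₁.env + S.wid + 12]
47. n26.key = false  [terminal]
48. n0.idx = -9  [C.env * 3 - 99]
49. n0.wid = 2  [2]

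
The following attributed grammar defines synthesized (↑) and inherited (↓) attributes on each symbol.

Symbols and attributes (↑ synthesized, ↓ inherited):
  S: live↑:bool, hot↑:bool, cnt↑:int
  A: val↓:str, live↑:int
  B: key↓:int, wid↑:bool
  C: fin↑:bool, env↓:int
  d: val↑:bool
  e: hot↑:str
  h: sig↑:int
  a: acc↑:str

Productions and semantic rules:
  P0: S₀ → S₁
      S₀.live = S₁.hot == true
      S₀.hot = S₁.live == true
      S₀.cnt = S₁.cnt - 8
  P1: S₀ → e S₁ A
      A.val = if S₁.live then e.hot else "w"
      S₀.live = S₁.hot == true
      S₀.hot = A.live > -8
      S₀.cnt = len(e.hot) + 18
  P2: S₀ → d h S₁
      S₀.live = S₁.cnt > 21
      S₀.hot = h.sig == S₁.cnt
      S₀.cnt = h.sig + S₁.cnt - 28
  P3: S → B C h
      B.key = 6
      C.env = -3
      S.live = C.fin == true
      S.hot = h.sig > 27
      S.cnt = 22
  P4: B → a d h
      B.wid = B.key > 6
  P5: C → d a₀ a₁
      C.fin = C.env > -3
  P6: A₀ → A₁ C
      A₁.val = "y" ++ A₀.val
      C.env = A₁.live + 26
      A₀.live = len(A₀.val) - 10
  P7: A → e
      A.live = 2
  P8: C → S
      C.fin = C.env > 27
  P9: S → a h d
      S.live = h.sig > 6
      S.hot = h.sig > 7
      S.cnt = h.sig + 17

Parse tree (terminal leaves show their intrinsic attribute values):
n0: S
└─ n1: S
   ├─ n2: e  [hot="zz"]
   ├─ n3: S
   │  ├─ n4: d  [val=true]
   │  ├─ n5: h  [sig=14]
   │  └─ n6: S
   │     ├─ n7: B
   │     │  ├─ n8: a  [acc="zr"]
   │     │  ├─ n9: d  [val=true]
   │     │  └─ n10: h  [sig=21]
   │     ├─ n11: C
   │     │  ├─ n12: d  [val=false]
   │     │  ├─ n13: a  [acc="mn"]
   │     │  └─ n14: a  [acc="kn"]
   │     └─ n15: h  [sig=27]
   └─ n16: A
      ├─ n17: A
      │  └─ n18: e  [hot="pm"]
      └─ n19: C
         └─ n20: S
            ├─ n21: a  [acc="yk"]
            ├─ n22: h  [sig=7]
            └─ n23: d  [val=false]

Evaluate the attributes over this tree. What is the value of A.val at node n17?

"yzz"

1. n2.hot = "zz"  [terminal]
2. n4.val = true  [terminal]
3. n5.sig = 14  [terminal]
4. n7.key = 6  [6]
5. n8.acc = "zr"  [terminal]
6. n9.val = true  [terminal]
7. n10.sig = 21  [terminal]
8. n7.wid = false  [B.key > 6]
9. n11.env = -3  [-3]
10. n12.val = false  [terminal]
11. n13.acc = "mn"  [terminal]
12. n14.acc = "kn"  [terminal]
13. n11.fin = false  [C.env > -3]
14. n15.sig = 27  [terminal]
15. n6.live = false  [C.fin == true]
16. n6.hot = false  [h.sig > 27]
17. n6.cnt = 22  [22]
18. n3.live = true  [S₁.cnt > 21]
19. n3.hot = false  [h.sig == S₁.cnt]
20. n3.cnt = 8  [h.sig + S₁.cnt - 28]
21. n16.val = "zz"  [if S₁.live then e.hot else "w"]
22. n17.val = "yzz"  ["y" ++ A₀.val]
23. n18.hot = "pm"  [terminal]
24. n17.live = 2  [2]
25. n19.env = 28  [A₁.live + 26]
26. n21.acc = "yk"  [terminal]
27. n22.sig = 7  [terminal]
28. n23.val = false  [terminal]
29. n20.live = true  [h.sig > 6]
30. n20.hot = false  [h.sig > 7]
31. n20.cnt = 24  [h.sig + 17]
32. n19.fin = true  [C.env > 27]
33. n16.live = -8  [len(A₀.val) - 10]
34. n1.live = false  [S₁.hot == true]
35. n1.hot = false  [A.live > -8]
36. n1.cnt = 20  [len(e.hot) + 18]
37. n0.live = false  [S₁.hot == true]
38. n0.hot = false  [S₁.live == true]
39. n0.cnt = 12  [S₁.cnt - 8]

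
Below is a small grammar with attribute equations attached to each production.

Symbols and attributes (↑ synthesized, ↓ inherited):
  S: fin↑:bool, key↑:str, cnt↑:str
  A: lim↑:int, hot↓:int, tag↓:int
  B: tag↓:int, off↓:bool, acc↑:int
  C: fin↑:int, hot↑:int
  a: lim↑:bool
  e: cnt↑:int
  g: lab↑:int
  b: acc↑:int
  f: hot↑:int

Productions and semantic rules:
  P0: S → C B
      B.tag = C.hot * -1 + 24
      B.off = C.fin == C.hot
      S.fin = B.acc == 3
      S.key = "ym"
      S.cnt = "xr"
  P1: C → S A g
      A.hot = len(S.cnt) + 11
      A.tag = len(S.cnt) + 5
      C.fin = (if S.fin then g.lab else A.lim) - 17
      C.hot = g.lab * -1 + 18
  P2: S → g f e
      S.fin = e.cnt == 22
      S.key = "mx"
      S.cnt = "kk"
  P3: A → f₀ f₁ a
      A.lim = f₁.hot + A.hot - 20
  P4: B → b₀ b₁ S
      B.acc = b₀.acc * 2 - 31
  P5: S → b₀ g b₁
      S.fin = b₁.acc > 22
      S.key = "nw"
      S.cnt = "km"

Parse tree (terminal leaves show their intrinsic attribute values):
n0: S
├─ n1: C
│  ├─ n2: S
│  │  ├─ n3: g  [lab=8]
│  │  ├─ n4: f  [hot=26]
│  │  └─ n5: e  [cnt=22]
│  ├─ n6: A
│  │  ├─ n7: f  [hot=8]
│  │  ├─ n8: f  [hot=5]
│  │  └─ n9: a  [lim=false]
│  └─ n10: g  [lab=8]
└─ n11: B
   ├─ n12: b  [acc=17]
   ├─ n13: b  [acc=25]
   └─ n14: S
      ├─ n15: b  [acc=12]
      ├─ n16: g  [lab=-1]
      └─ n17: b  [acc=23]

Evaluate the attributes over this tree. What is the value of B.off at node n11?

1. n3.lab = 8  [terminal]
2. n4.hot = 26  [terminal]
3. n5.cnt = 22  [terminal]
4. n2.fin = true  [e.cnt == 22]
5. n2.key = "mx"  ["mx"]
6. n2.cnt = "kk"  ["kk"]
7. n6.hot = 13  [len(S.cnt) + 11]
8. n6.tag = 7  [len(S.cnt) + 5]
9. n7.hot = 8  [terminal]
10. n8.hot = 5  [terminal]
11. n9.lim = false  [terminal]
12. n6.lim = -2  [f₁.hot + A.hot - 20]
13. n10.lab = 8  [terminal]
14. n1.fin = -9  [(if S.fin then g.lab else A.lim) - 17]
15. n1.hot = 10  [g.lab * -1 + 18]
16. n11.tag = 14  [C.hot * -1 + 24]
17. n11.off = false  [C.fin == C.hot]
18. n12.acc = 17  [terminal]
19. n13.acc = 25  [terminal]
20. n15.acc = 12  [terminal]
21. n16.lab = -1  [terminal]
22. n17.acc = 23  [terminal]
23. n14.fin = true  [b₁.acc > 22]
24. n14.key = "nw"  ["nw"]
25. n14.cnt = "km"  ["km"]
26. n11.acc = 3  [b₀.acc * 2 - 31]
27. n0.fin = true  [B.acc == 3]
28. n0.key = "ym"  ["ym"]
29. n0.cnt = "xr"  ["xr"]

false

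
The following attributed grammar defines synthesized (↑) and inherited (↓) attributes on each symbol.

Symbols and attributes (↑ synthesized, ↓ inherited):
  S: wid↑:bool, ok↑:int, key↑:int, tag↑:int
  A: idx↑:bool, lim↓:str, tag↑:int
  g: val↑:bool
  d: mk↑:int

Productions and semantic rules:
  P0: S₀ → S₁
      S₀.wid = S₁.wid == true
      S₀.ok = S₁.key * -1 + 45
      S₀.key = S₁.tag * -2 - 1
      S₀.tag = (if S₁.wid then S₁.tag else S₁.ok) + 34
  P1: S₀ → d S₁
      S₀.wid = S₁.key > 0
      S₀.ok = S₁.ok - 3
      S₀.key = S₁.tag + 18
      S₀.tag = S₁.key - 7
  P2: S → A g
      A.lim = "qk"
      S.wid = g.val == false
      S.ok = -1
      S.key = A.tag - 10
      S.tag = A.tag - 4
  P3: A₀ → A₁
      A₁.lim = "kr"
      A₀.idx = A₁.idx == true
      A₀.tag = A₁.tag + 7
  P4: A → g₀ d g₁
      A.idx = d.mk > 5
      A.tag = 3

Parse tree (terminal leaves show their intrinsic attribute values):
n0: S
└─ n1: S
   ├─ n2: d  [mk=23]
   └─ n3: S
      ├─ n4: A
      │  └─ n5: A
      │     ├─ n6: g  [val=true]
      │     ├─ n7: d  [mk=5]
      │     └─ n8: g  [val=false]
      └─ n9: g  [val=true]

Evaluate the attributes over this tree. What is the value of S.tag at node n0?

1. n2.mk = 23  [terminal]
2. n4.lim = "qk"  ["qk"]
3. n5.lim = "kr"  ["kr"]
4. n6.val = true  [terminal]
5. n7.mk = 5  [terminal]
6. n8.val = false  [terminal]
7. n5.idx = false  [d.mk > 5]
8. n5.tag = 3  [3]
9. n4.idx = false  [A₁.idx == true]
10. n4.tag = 10  [A₁.tag + 7]
11. n9.val = true  [terminal]
12. n3.wid = false  [g.val == false]
13. n3.ok = -1  [-1]
14. n3.key = 0  [A.tag - 10]
15. n3.tag = 6  [A.tag - 4]
16. n1.wid = false  [S₁.key > 0]
17. n1.ok = -4  [S₁.ok - 3]
18. n1.key = 24  [S₁.tag + 18]
19. n1.tag = -7  [S₁.key - 7]
20. n0.wid = false  [S₁.wid == true]
21. n0.ok = 21  [S₁.key * -1 + 45]
22. n0.key = 13  [S₁.tag * -2 - 1]
23. n0.tag = 30  [(if S₁.wid then S₁.tag else S₁.ok) + 34]

30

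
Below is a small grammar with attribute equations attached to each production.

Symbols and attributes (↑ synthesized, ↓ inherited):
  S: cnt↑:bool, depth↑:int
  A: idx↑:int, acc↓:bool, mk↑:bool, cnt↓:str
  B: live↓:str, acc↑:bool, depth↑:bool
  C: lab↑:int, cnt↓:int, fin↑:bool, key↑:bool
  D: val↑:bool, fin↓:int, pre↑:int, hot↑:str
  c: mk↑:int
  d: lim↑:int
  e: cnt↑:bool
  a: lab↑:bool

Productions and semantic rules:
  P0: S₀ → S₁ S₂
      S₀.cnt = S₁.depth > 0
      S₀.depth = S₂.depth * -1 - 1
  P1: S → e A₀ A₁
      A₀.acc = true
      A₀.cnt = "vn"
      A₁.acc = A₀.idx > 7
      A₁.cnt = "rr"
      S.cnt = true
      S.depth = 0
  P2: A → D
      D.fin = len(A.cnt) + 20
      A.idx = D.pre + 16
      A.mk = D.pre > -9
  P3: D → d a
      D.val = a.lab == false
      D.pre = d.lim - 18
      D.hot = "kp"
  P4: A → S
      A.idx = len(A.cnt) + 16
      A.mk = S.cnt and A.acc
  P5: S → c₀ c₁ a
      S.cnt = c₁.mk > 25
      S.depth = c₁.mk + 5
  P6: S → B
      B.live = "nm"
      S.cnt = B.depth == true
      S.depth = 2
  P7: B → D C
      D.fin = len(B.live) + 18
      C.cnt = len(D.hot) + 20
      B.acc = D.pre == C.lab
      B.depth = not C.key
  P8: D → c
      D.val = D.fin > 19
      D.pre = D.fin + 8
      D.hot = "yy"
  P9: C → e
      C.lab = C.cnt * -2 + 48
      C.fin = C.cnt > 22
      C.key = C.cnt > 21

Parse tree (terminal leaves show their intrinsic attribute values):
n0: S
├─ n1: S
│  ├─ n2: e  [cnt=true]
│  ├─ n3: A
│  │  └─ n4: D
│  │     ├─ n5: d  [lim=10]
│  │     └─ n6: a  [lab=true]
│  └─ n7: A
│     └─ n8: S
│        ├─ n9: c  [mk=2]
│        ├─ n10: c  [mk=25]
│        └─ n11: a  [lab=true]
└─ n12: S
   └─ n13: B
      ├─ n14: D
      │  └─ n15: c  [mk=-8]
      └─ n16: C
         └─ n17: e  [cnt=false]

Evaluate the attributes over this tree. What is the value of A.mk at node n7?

1. n2.cnt = true  [terminal]
2. n3.acc = true  [true]
3. n3.cnt = "vn"  ["vn"]
4. n4.fin = 22  [len(A.cnt) + 20]
5. n5.lim = 10  [terminal]
6. n6.lab = true  [terminal]
7. n4.val = false  [a.lab == false]
8. n4.pre = -8  [d.lim - 18]
9. n4.hot = "kp"  ["kp"]
10. n3.idx = 8  [D.pre + 16]
11. n3.mk = true  [D.pre > -9]
12. n7.acc = true  [A₀.idx > 7]
13. n7.cnt = "rr"  ["rr"]
14. n9.mk = 2  [terminal]
15. n10.mk = 25  [terminal]
16. n11.lab = true  [terminal]
17. n8.cnt = false  [c₁.mk > 25]
18. n8.depth = 30  [c₁.mk + 5]
19. n7.idx = 18  [len(A.cnt) + 16]
20. n7.mk = false  [S.cnt and A.acc]
21. n1.cnt = true  [true]
22. n1.depth = 0  [0]
23. n13.live = "nm"  ["nm"]
24. n14.fin = 20  [len(B.live) + 18]
25. n15.mk = -8  [terminal]
26. n14.val = true  [D.fin > 19]
27. n14.pre = 28  [D.fin + 8]
28. n14.hot = "yy"  ["yy"]
29. n16.cnt = 22  [len(D.hot) + 20]
30. n17.cnt = false  [terminal]
31. n16.lab = 4  [C.cnt * -2 + 48]
32. n16.fin = false  [C.cnt > 22]
33. n16.key = true  [C.cnt > 21]
34. n13.acc = false  [D.pre == C.lab]
35. n13.depth = false  [not C.key]
36. n12.cnt = false  [B.depth == true]
37. n12.depth = 2  [2]
38. n0.cnt = false  [S₁.depth > 0]
39. n0.depth = -3  [S₂.depth * -1 - 1]

false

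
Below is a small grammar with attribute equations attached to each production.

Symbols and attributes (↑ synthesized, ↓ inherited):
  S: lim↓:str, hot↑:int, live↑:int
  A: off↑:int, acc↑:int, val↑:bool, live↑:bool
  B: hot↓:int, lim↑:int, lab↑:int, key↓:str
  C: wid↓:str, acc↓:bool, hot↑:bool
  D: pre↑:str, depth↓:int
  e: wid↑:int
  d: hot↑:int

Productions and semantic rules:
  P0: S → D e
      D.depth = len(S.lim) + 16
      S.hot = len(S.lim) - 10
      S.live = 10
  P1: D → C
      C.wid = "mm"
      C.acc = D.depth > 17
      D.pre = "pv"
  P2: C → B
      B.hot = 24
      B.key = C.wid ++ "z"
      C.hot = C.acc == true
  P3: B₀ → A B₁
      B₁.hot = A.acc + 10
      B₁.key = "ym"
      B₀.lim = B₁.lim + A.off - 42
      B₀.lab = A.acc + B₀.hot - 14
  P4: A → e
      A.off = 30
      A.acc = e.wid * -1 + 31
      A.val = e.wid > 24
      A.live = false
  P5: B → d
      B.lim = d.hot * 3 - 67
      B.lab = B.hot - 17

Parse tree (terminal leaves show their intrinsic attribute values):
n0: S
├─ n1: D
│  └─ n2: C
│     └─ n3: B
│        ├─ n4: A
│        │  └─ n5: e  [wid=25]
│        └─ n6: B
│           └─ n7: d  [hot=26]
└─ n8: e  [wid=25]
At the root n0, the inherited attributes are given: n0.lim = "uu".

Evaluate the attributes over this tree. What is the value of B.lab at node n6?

-1

1. n0.lim = "uu"  [given at root]
2. n1.depth = 18  [len(S.lim) + 16]
3. n2.wid = "mm"  ["mm"]
4. n2.acc = true  [D.depth > 17]
5. n3.hot = 24  [24]
6. n3.key = "mmz"  [C.wid ++ "z"]
7. n5.wid = 25  [terminal]
8. n4.off = 30  [30]
9. n4.acc = 6  [e.wid * -1 + 31]
10. n4.val = true  [e.wid > 24]
11. n4.live = false  [false]
12. n6.hot = 16  [A.acc + 10]
13. n6.key = "ym"  ["ym"]
14. n7.hot = 26  [terminal]
15. n6.lim = 11  [d.hot * 3 - 67]
16. n6.lab = -1  [B.hot - 17]
17. n3.lim = -1  [B₁.lim + A.off - 42]
18. n3.lab = 16  [A.acc + B₀.hot - 14]
19. n2.hot = true  [C.acc == true]
20. n1.pre = "pv"  ["pv"]
21. n8.wid = 25  [terminal]
22. n0.hot = -8  [len(S.lim) - 10]
23. n0.live = 10  [10]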